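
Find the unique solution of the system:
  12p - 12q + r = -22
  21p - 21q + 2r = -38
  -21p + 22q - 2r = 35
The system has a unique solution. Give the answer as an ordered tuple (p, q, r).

Form the augmented matrix and row-reduce:
  [  12  -12   1  |  -22 ]
  [  21  -21   2  |  -38 ]
  [ -21   22  -2  |   35 ]
R1 -> 1/12·R1
  [   1   -1  1/12  |  -11/6 ]
  [  21  -21     2  |    -38 ]
  [ -21   22    -2  |     35 ]
R2 -> R2 − 21·R1
  [   1  -1  1/12  |  -11/6 ]
  [   0   0   1/4  |    1/2 ]
  [ -21  22    -2  |     35 ]
R3 -> R3 + 21·R1
  [ 1  -1  1/12  |  -11/6 ]
  [ 0   0   1/4  |    1/2 ]
  [ 0   1  -1/4  |   -7/2 ]
R2 ↔ R3
  [ 1  -1  1/12  |  -11/6 ]
  [ 0   1  -1/4  |   -7/2 ]
  [ 0   0   1/4  |    1/2 ]
R3 -> 4·R3
  [ 1  -1  1/12  |  -11/6 ]
  [ 0   1  -1/4  |   -7/2 ]
  [ 0   0     1  |      2 ]
R2 -> R2 + 1/4·R3
  [ 1  -1  1/12  |  -11/6 ]
  [ 0   1     0  |     -3 ]
  [ 0   0     1  |      2 ]
R1 -> R1 − 1/12·R3
  [ 1  -1  0  |  -2 ]
  [ 0   1  0  |  -3 ]
  [ 0   0  1  |   2 ]
R1 -> R1 + R2
  [ 1  0  0  |  -5 ]
  [ 0  1  0  |  -3 ]
  [ 0  0  1  |   2 ]
Reading off the last column: p = -5, q = -3, r = 2.

(-5, -3, 2)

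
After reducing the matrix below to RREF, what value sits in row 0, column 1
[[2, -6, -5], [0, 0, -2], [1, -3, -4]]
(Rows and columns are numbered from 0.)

-3

r1 := 1/2·r1
  [ 1  -3  -5/2 ]
  [ 0   0    -2 ]
  [ 1  -3    -4 ]
r3 := r3 − r1
  [ 1  -3  -5/2 ]
  [ 0   0    -2 ]
  [ 0   0  -3/2 ]
r2 := -1/2·r2
  [ 1  -3  -5/2 ]
  [ 0   0     1 ]
  [ 0   0  -3/2 ]
r3 := r3 + 3/2·r2
  [ 1  -3  -5/2 ]
  [ 0   0     1 ]
  [ 0   0     0 ]
r1 := r1 + 5/2·r2
  [ 1  -3  0 ]
  [ 0   0  1 ]
  [ 0   0  0 ]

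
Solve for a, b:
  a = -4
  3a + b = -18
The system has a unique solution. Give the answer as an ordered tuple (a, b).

Form the augmented matrix and row-reduce:
  [ 1  0  |   -4 ]
  [ 3  1  |  -18 ]
Subtract 3 times R1 from R2.
Reading off the last column: a = -4, b = -6.

(-4, -6)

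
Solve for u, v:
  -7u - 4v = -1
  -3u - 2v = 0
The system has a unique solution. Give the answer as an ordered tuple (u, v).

Form the augmented matrix and row-reduce:
  [ -7  -4  |  -1 ]
  [ -3  -2  |   0 ]
Multiply R1 by -1/7.
  [  1  4/7  |  1/7 ]
  [ -3   -2  |    0 ]
Add 3 times R1 to R2.
  [ 1   4/7  |  1/7 ]
  [ 0  -2/7  |  3/7 ]
Multiply R2 by -7/2.
  [ 1  4/7  |   1/7 ]
  [ 0    1  |  -3/2 ]
Subtract 4/7 times R2 from R1.
  [ 1  0  |     1 ]
  [ 0  1  |  -3/2 ]
Reading off the last column: u = 1, v = -3/2.

(1, -3/2)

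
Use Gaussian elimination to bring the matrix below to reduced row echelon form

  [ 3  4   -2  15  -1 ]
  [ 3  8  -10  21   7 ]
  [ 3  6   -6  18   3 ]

[[1, 0, 2, 3, -3], [0, 1, -2, 3/2, 2], [0, 0, 0, 0, 0]]

r1 ← 1/3·r1
  [ 1  4/3  -2/3   5  -1/3 ]
  [ 3    8   -10  21     7 ]
  [ 3    6    -6  18     3 ]
r2 ← r2 − 3·r1
  [ 1  4/3  -2/3   5  -1/3 ]
  [ 0    4    -8   6     8 ]
  [ 3    6    -6  18     3 ]
r3 ← r3 − 3·r1
  [ 1  4/3  -2/3  5  -1/3 ]
  [ 0    4    -8  6     8 ]
  [ 0    2    -4  3     4 ]
r2 ← 1/4·r2
  [ 1  4/3  -2/3    5  -1/3 ]
  [ 0    1    -2  3/2     2 ]
  [ 0    2    -4    3     4 ]
r3 ← r3 − 2·r2
  [ 1  4/3  -2/3    5  -1/3 ]
  [ 0    1    -2  3/2     2 ]
  [ 0    0     0    0     0 ]
r1 ← r1 − 4/3·r2
  [ 1  0   2    3  -3 ]
  [ 0  1  -2  3/2   2 ]
  [ 0  0   0    0   0 ]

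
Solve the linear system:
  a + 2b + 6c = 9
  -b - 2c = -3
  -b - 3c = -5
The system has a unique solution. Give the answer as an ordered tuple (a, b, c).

(-1, -1, 2)

Form the augmented matrix and row-reduce:
  [ 1   2   6  |   9 ]
  [ 0  -1  -2  |  -3 ]
  [ 0  -1  -3  |  -5 ]
ρ2 → -1·ρ2
  [ 1   2   6  |   9 ]
  [ 0   1   2  |   3 ]
  [ 0  -1  -3  |  -5 ]
ρ3 → ρ3 + ρ2
  [ 1  2   6  |   9 ]
  [ 0  1   2  |   3 ]
  [ 0  0  -1  |  -2 ]
ρ3 → -1·ρ3
  [ 1  2  6  |  9 ]
  [ 0  1  2  |  3 ]
  [ 0  0  1  |  2 ]
ρ2 → ρ2 − 2·ρ3
  [ 1  2  6  |   9 ]
  [ 0  1  0  |  -1 ]
  [ 0  0  1  |   2 ]
ρ1 → ρ1 − 6·ρ3
  [ 1  2  0  |  -3 ]
  [ 0  1  0  |  -1 ]
  [ 0  0  1  |   2 ]
ρ1 → ρ1 − 2·ρ2
  [ 1  0  0  |  -1 ]
  [ 0  1  0  |  -1 ]
  [ 0  0  1  |   2 ]
Reading off the last column: a = -1, b = -1, c = 2.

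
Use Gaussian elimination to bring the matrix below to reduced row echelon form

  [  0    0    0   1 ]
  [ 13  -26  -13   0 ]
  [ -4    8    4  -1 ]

[[1, -2, -1, 0], [0, 0, 0, 1], [0, 0, 0, 0]]

r1 <=> r2
r1 -> 1/13·r1
r3 -> r3 + 4·r1
r3 -> r3 + r2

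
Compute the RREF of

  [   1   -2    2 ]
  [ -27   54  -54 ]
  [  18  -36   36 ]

[[1, -2, 2], [0, 0, 0], [0, 0, 0]]

R2 := R2 + 27·R1
R3 := R3 − 18·R1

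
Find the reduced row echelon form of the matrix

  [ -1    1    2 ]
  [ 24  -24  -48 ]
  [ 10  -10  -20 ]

[[1, -1, -2], [0, 0, 0], [0, 0, 0]]

R1 → -1·R1
  [  1   -1   -2 ]
  [ 24  -24  -48 ]
  [ 10  -10  -20 ]
R2 → R2 − 24·R1
  [  1   -1   -2 ]
  [  0    0    0 ]
  [ 10  -10  -20 ]
R3 → R3 − 10·R1
  [ 1  -1  -2 ]
  [ 0   0   0 ]
  [ 0   0   0 ]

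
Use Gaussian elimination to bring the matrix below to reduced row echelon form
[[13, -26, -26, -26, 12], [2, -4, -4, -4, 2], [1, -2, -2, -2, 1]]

Multiply R1 by 1/13.
  [ 1  -2  -2  -2  12/13 ]
  [ 2  -4  -4  -4      2 ]
  [ 1  -2  -2  -2      1 ]
Subtract 2 times R1 from R2.
  [ 1  -2  -2  -2  12/13 ]
  [ 0   0   0   0   2/13 ]
  [ 1  -2  -2  -2      1 ]
Subtract R1 from R3.
  [ 1  -2  -2  -2  12/13 ]
  [ 0   0   0   0   2/13 ]
  [ 0   0   0   0   1/13 ]
Multiply R2 by 13/2.
  [ 1  -2  -2  -2  12/13 ]
  [ 0   0   0   0      1 ]
  [ 0   0   0   0   1/13 ]
Subtract 1/13 times R2 from R3.
  [ 1  -2  -2  -2  12/13 ]
  [ 0   0   0   0      1 ]
  [ 0   0   0   0      0 ]
Subtract 12/13 times R2 from R1.
  [ 1  -2  -2  -2  0 ]
  [ 0   0   0   0  1 ]
  [ 0   0   0   0  0 ]

[[1, -2, -2, -2, 0], [0, 0, 0, 0, 1], [0, 0, 0, 0, 0]]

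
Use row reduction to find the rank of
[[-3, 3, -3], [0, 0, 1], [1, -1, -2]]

rank = 2

ρ1 := -1/3·ρ1
  [ 1  -1   1 ]
  [ 0   0   1 ]
  [ 1  -1  -2 ]
ρ3 := ρ3 − ρ1
  [ 1  -1   1 ]
  [ 0   0   1 ]
  [ 0   0  -3 ]
ρ3 := ρ3 + 3·ρ2
  [ 1  -1  1 ]
  [ 0   0  1 ]
  [ 0   0  0 ]
ρ1 := ρ1 − ρ2
  [ 1  -1  0 ]
  [ 0   0  1 ]
  [ 0   0  0 ]
The reduced form has 2 nonzero rows.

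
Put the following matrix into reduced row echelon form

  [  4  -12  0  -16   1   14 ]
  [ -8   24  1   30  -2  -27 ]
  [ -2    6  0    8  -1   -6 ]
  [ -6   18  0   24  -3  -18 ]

[[1, -3, 0, -4, 0, 4], [0, 0, 1, -2, 0, 1], [0, 0, 0, 0, 1, -2], [0, 0, 0, 0, 0, 0]]

R1 -> 1/4·R1
  [  1  -3  0  -4  1/4  7/2 ]
  [ -8  24  1  30   -2  -27 ]
  [ -2   6  0   8   -1   -6 ]
  [ -6  18  0  24   -3  -18 ]
R2 -> R2 + 8·R1
  [  1  -3  0  -4  1/4  7/2 ]
  [  0   0  1  -2    0    1 ]
  [ -2   6  0   8   -1   -6 ]
  [ -6  18  0  24   -3  -18 ]
R3 -> R3 + 2·R1
  [  1  -3  0  -4   1/4  7/2 ]
  [  0   0  1  -2     0    1 ]
  [  0   0  0   0  -1/2    1 ]
  [ -6  18  0  24    -3  -18 ]
R4 -> R4 + 6·R1
  [ 1  -3  0  -4   1/4  7/2 ]
  [ 0   0  1  -2     0    1 ]
  [ 0   0  0   0  -1/2    1 ]
  [ 0   0  0   0  -3/2    3 ]
R3 -> -2·R3
  [ 1  -3  0  -4   1/4  7/2 ]
  [ 0   0  1  -2     0    1 ]
  [ 0   0  0   0     1   -2 ]
  [ 0   0  0   0  -3/2    3 ]
R4 -> R4 + 3/2·R3
  [ 1  -3  0  -4  1/4  7/2 ]
  [ 0   0  1  -2    0    1 ]
  [ 0   0  0   0    1   -2 ]
  [ 0   0  0   0    0    0 ]
R1 -> R1 − 1/4·R3
  [ 1  -3  0  -4  0   4 ]
  [ 0   0  1  -2  0   1 ]
  [ 0   0  0   0  1  -2 ]
  [ 0   0  0   0  0   0 ]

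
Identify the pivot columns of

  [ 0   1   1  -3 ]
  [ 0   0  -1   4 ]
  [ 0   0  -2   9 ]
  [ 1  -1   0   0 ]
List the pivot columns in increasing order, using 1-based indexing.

1, 2, 3, 4

ρ1 <=> ρ4
  [ 1  -1   0   0 ]
  [ 0   0  -1   4 ]
  [ 0   0  -2   9 ]
  [ 0   1   1  -3 ]
ρ2 <=> ρ4
  [ 1  -1   0   0 ]
  [ 0   1   1  -3 ]
  [ 0   0  -2   9 ]
  [ 0   0  -1   4 ]
ρ3 -> -1/2·ρ3
  [ 1  -1   0     0 ]
  [ 0   1   1    -3 ]
  [ 0   0   1  -9/2 ]
  [ 0   0  -1     4 ]
ρ4 -> ρ4 + ρ3
  [ 1  -1  0     0 ]
  [ 0   1  1    -3 ]
  [ 0   0  1  -9/2 ]
  [ 0   0  0  -1/2 ]
ρ4 -> -2·ρ4
  [ 1  -1  0     0 ]
  [ 0   1  1    -3 ]
  [ 0   0  1  -9/2 ]
  [ 0   0  0     1 ]
ρ3 -> ρ3 + 9/2·ρ4
  [ 1  -1  0   0 ]
  [ 0   1  1  -3 ]
  [ 0   0  1   0 ]
  [ 0   0  0   1 ]
ρ2 -> ρ2 + 3·ρ4
  [ 1  -1  0  0 ]
  [ 0   1  1  0 ]
  [ 0   0  1  0 ]
  [ 0   0  0  1 ]
ρ2 -> ρ2 − ρ3
  [ 1  -1  0  0 ]
  [ 0   1  0  0 ]
  [ 0   0  1  0 ]
  [ 0   0  0  1 ]
ρ1 -> ρ1 + ρ2
  [ 1  0  0  0 ]
  [ 0  1  0  0 ]
  [ 0  0  1  0 ]
  [ 0  0  0  1 ]
Pivot columns are the columns containing a leading 1.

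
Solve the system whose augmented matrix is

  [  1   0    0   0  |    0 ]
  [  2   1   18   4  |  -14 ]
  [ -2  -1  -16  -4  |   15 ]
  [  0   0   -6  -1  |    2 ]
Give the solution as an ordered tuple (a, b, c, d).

R2 -> R2 − 2·R1
R3 -> R3 + 2·R1
R3 -> R3 + R2
R3 -> 1/2·R3
R4 -> R4 + 6·R3
R4 -> -1·R4
R2 -> R2 − 4·R4
R2 -> R2 − 18·R3
Reading off the last column: a = 0, b = -3, c = 1/2, d = -5.

(0, -3, 1/2, -5)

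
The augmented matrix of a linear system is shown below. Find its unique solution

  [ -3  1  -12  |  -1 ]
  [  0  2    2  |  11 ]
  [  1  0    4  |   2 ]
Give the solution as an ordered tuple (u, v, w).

(0, 5, 1/2)

Multiply R1 by -1/3.
  [ 1  -1/3  4  |  1/3 ]
  [ 0     2  2  |   11 ]
  [ 1     0  4  |    2 ]
Subtract R1 from R3.
  [ 1  -1/3  4  |  1/3 ]
  [ 0     2  2  |   11 ]
  [ 0   1/3  0  |  5/3 ]
Multiply R2 by 1/2.
  [ 1  -1/3  4  |   1/3 ]
  [ 0     1  1  |  11/2 ]
  [ 0   1/3  0  |   5/3 ]
Subtract 1/3 times R2 from R3.
  [ 1  -1/3     4  |   1/3 ]
  [ 0     1     1  |  11/2 ]
  [ 0     0  -1/3  |  -1/6 ]
Multiply R3 by -3.
  [ 1  -1/3  4  |   1/3 ]
  [ 0     1  1  |  11/2 ]
  [ 0     0  1  |   1/2 ]
Subtract R3 from R2.
  [ 1  -1/3  4  |  1/3 ]
  [ 0     1  0  |    5 ]
  [ 0     0  1  |  1/2 ]
Subtract 4 times R3 from R1.
  [ 1  -1/3  0  |  -5/3 ]
  [ 0     1  0  |     5 ]
  [ 0     0  1  |   1/2 ]
Add 1/3 times R2 to R1.
  [ 1  0  0  |    0 ]
  [ 0  1  0  |    5 ]
  [ 0  0  1  |  1/2 ]
Reading off the last column: u = 0, v = 5, w = 1/2.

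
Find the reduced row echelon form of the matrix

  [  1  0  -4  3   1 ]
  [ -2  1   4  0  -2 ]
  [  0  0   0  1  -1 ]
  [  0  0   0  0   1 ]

[[1, 0, -4, 0, 0], [0, 1, -4, 0, 0], [0, 0, 0, 1, 0], [0, 0, 0, 0, 1]]

r2 -> r2 + 2·r1
  [ 1  0  -4  3   1 ]
  [ 0  1  -4  6   0 ]
  [ 0  0   0  1  -1 ]
  [ 0  0   0  0   1 ]
r3 -> r3 + r4
  [ 1  0  -4  3  1 ]
  [ 0  1  -4  6  0 ]
  [ 0  0   0  1  0 ]
  [ 0  0   0  0  1 ]
r1 -> r1 − r4
  [ 1  0  -4  3  0 ]
  [ 0  1  -4  6  0 ]
  [ 0  0   0  1  0 ]
  [ 0  0   0  0  1 ]
r2 -> r2 − 6·r3
  [ 1  0  -4  3  0 ]
  [ 0  1  -4  0  0 ]
  [ 0  0   0  1  0 ]
  [ 0  0   0  0  1 ]
r1 -> r1 − 3·r3
  [ 1  0  -4  0  0 ]
  [ 0  1  -4  0  0 ]
  [ 0  0   0  1  0 ]
  [ 0  0   0  0  1 ]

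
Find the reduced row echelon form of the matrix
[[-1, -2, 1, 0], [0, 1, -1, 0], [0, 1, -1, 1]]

[[1, 0, 1, 0], [0, 1, -1, 0], [0, 0, 0, 1]]

r1 → -1·r1
r3 → r3 − r2
r1 → r1 − 2·r2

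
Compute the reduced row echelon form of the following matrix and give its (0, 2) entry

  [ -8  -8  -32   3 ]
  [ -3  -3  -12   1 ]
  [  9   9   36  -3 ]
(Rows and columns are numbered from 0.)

Multiply R1 by -1/8.
  [  1   1    4  -3/8 ]
  [ -3  -3  -12     1 ]
  [  9   9   36    -3 ]
Add 3 times R1 to R2.
  [ 1  1   4  -3/8 ]
  [ 0  0   0  -1/8 ]
  [ 9  9  36    -3 ]
Subtract 9 times R1 from R3.
  [ 1  1  4  -3/8 ]
  [ 0  0  0  -1/8 ]
  [ 0  0  0   3/8 ]
Multiply R2 by -8.
  [ 1  1  4  -3/8 ]
  [ 0  0  0     1 ]
  [ 0  0  0   3/8 ]
Subtract 3/8 times R2 from R3.
  [ 1  1  4  -3/8 ]
  [ 0  0  0     1 ]
  [ 0  0  0     0 ]
Add 3/8 times R2 to R1.
  [ 1  1  4  0 ]
  [ 0  0  0  1 ]
  [ 0  0  0  0 ]

4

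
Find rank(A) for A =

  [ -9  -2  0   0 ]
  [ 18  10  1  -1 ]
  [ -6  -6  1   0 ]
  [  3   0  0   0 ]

R1 -> -1/9·R1
  [  1  2/9  0   0 ]
  [ 18   10  1  -1 ]
  [ -6   -6  1   0 ]
  [  3    0  0   0 ]
R2 -> R2 − 18·R1
  [  1  2/9  0   0 ]
  [  0    6  1  -1 ]
  [ -6   -6  1   0 ]
  [  3    0  0   0 ]
R3 -> R3 + 6·R1
  [ 1    2/9  0   0 ]
  [ 0      6  1  -1 ]
  [ 0  -14/3  1   0 ]
  [ 3      0  0   0 ]
R4 -> R4 − 3·R1
  [ 1    2/9  0   0 ]
  [ 0      6  1  -1 ]
  [ 0  -14/3  1   0 ]
  [ 0   -2/3  0   0 ]
R2 -> 1/6·R2
  [ 1    2/9    0     0 ]
  [ 0      1  1/6  -1/6 ]
  [ 0  -14/3    1     0 ]
  [ 0   -2/3    0     0 ]
R3 -> R3 + 14/3·R2
  [ 1   2/9     0     0 ]
  [ 0     1   1/6  -1/6 ]
  [ 0     0  16/9  -7/9 ]
  [ 0  -2/3     0     0 ]
R4 -> R4 + 2/3·R2
  [ 1  2/9     0     0 ]
  [ 0    1   1/6  -1/6 ]
  [ 0    0  16/9  -7/9 ]
  [ 0    0   1/9  -1/9 ]
R3 -> 9/16·R3
  [ 1  2/9    0      0 ]
  [ 0    1  1/6   -1/6 ]
  [ 0    0    1  -7/16 ]
  [ 0    0  1/9   -1/9 ]
R4 -> R4 − 1/9·R3
  [ 1  2/9    0      0 ]
  [ 0    1  1/6   -1/6 ]
  [ 0    0    1  -7/16 ]
  [ 0    0    0  -1/16 ]
R4 -> -16·R4
  [ 1  2/9    0      0 ]
  [ 0    1  1/6   -1/6 ]
  [ 0    0    1  -7/16 ]
  [ 0    0    0      1 ]
R3 -> R3 + 7/16·R4
  [ 1  2/9    0     0 ]
  [ 0    1  1/6  -1/6 ]
  [ 0    0    1     0 ]
  [ 0    0    0     1 ]
R2 -> R2 + 1/6·R4
  [ 1  2/9    0  0 ]
  [ 0    1  1/6  0 ]
  [ 0    0    1  0 ]
  [ 0    0    0  1 ]
R2 -> R2 − 1/6·R3
  [ 1  2/9  0  0 ]
  [ 0    1  0  0 ]
  [ 0    0  1  0 ]
  [ 0    0  0  1 ]
R1 -> R1 − 2/9·R2
  [ 1  0  0  0 ]
  [ 0  1  0  0 ]
  [ 0  0  1  0 ]
  [ 0  0  0  1 ]
The reduced form has 4 nonzero rows.

rank = 4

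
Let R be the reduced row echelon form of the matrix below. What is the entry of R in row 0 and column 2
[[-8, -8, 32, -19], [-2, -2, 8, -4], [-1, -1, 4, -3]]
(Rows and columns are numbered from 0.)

-4

R1 ← -1/8·R1
R2 ← R2 + 2·R1
R3 ← R3 + R1
R2 ← 4/3·R2
R3 ← R3 + 5/8·R2
R1 ← R1 − 19/8·R2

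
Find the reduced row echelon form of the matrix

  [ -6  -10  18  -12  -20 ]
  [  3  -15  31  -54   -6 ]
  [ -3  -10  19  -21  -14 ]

[[1, 0, 1/3, -3, 2], [0, 1, -2, 3, 4/5], [0, 0, 0, 0, 0]]

r1 → -1/6·r1
  [  1  5/3  -3    2  10/3 ]
  [  3  -15  31  -54    -6 ]
  [ -3  -10  19  -21   -14 ]
r2 → r2 − 3·r1
  [  1  5/3  -3    2  10/3 ]
  [  0  -20  40  -60   -16 ]
  [ -3  -10  19  -21   -14 ]
r3 → r3 + 3·r1
  [ 1  5/3  -3    2  10/3 ]
  [ 0  -20  40  -60   -16 ]
  [ 0   -5  10  -15    -4 ]
r2 → -1/20·r2
  [ 1  5/3  -3    2  10/3 ]
  [ 0    1  -2    3   4/5 ]
  [ 0   -5  10  -15    -4 ]
r3 → r3 + 5·r2
  [ 1  5/3  -3  2  10/3 ]
  [ 0    1  -2  3   4/5 ]
  [ 0    0   0  0     0 ]
r1 → r1 − 5/3·r2
  [ 1  0  1/3  -3    2 ]
  [ 0  1   -2   3  4/5 ]
  [ 0  0    0   0    0 ]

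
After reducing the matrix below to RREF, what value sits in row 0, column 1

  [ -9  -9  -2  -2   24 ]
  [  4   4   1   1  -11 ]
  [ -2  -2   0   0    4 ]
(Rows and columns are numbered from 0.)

ρ1 → -1/9·ρ1
  [  1   1  2/9  2/9  -8/3 ]
  [  4   4    1    1   -11 ]
  [ -2  -2    0    0     4 ]
ρ2 → ρ2 − 4·ρ1
  [  1   1  2/9  2/9  -8/3 ]
  [  0   0  1/9  1/9  -1/3 ]
  [ -2  -2    0    0     4 ]
ρ3 → ρ3 + 2·ρ1
  [ 1  1  2/9  2/9  -8/3 ]
  [ 0  0  1/9  1/9  -1/3 ]
  [ 0  0  4/9  4/9  -4/3 ]
ρ2 → 9·ρ2
  [ 1  1  2/9  2/9  -8/3 ]
  [ 0  0    1    1    -3 ]
  [ 0  0  4/9  4/9  -4/3 ]
ρ3 → ρ3 − 4/9·ρ2
  [ 1  1  2/9  2/9  -8/3 ]
  [ 0  0    1    1    -3 ]
  [ 0  0    0    0     0 ]
ρ1 → ρ1 − 2/9·ρ2
  [ 1  1  0  0  -2 ]
  [ 0  0  1  1  -3 ]
  [ 0  0  0  0   0 ]

1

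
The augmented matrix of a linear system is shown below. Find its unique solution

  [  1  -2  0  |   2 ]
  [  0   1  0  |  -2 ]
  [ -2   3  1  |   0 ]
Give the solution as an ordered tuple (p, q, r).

ρ3 ← ρ3 + 2·ρ1
  [ 1  -2  0  |   2 ]
  [ 0   1  0  |  -2 ]
  [ 0  -1  1  |   4 ]
ρ3 ← ρ3 + ρ2
  [ 1  -2  0  |   2 ]
  [ 0   1  0  |  -2 ]
  [ 0   0  1  |   2 ]
ρ1 ← ρ1 + 2·ρ2
  [ 1  0  0  |  -2 ]
  [ 0  1  0  |  -2 ]
  [ 0  0  1  |   2 ]
Reading off the last column: p = -2, q = -2, r = 2.

(-2, -2, 2)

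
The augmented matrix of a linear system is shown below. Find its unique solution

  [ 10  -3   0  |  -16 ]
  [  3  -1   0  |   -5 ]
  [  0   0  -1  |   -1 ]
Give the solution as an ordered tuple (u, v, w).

r1 ← 1/10·r1
  [ 1  -3/10   0  |  -8/5 ]
  [ 3     -1   0  |    -5 ]
  [ 0      0  -1  |    -1 ]
r2 ← r2 − 3·r1
  [ 1  -3/10   0  |  -8/5 ]
  [ 0  -1/10   0  |  -1/5 ]
  [ 0      0  -1  |    -1 ]
r2 ← -10·r2
  [ 1  -3/10   0  |  -8/5 ]
  [ 0      1   0  |     2 ]
  [ 0      0  -1  |    -1 ]
r3 ← -1·r3
  [ 1  -3/10  0  |  -8/5 ]
  [ 0      1  0  |     2 ]
  [ 0      0  1  |     1 ]
r1 ← r1 + 3/10·r2
  [ 1  0  0  |  -1 ]
  [ 0  1  0  |   2 ]
  [ 0  0  1  |   1 ]
Reading off the last column: u = -1, v = 2, w = 1.

(-1, 2, 1)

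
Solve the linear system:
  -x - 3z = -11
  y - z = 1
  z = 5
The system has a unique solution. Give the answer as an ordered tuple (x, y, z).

Form the augmented matrix and row-reduce:
  [ -1  0  -3  |  -11 ]
  [  0  1  -1  |    1 ]
  [  0  0   1  |    5 ]
r1 ← -1·r1
r2 ← r2 + r3
r1 ← r1 − 3·r3
Reading off the last column: x = -4, y = 6, z = 5.

(-4, 6, 5)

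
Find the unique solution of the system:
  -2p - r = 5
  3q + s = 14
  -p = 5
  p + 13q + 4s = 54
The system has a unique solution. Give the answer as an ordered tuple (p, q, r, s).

(-5, 3, 5, 5)

Form the augmented matrix and row-reduce:
  [ -2   0  -1  0  |   5 ]
  [  0   3   0  1  |  14 ]
  [ -1   0   0  0  |   5 ]
  [  1  13   0  4  |  54 ]
Multiply ρ1 by -1/2.
Add ρ1 to ρ3.
Subtract ρ1 from ρ4.
Multiply ρ2 by 1/3.
Subtract 13 times ρ2 from ρ4.
Multiply ρ3 by 2.
Add 1/2 times ρ3 to ρ4.
Multiply ρ4 by -3.
Subtract 1/3 times ρ4 from ρ2.
Subtract 1/2 times ρ3 from ρ1.
Reading off the last column: p = -5, q = 3, r = 5, s = 5.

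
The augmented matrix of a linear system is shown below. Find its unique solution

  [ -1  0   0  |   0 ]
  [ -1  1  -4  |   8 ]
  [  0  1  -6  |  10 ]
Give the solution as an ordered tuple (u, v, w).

r1 → -1·r1
r2 → r2 + r1
r3 → r3 − r2
r3 → -1/2·r3
r2 → r2 + 4·r3
Reading off the last column: u = 0, v = 4, w = -1.

(0, 4, -1)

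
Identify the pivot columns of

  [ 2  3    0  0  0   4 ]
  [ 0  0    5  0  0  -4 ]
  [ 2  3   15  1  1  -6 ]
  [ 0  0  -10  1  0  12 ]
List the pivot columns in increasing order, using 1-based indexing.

1, 3, 4, 5

R1 → 1/2·R1
R3 → R3 − 2·R1
R2 → 1/5·R2
R3 → R3 − 15·R2
R4 → R4 + 10·R2
R4 → R4 − R3
R4 → -1·R4
R3 → R3 − R4
Pivot columns are the columns containing a leading 1.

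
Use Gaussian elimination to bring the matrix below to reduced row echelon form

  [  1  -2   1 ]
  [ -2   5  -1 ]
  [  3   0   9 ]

R2 → R2 + 2·R1
  [ 1  -2  1 ]
  [ 0   1  1 ]
  [ 3   0  9 ]
R3 → R3 − 3·R1
  [ 1  -2  1 ]
  [ 0   1  1 ]
  [ 0   6  6 ]
R3 → R3 − 6·R2
  [ 1  -2  1 ]
  [ 0   1  1 ]
  [ 0   0  0 ]
R1 → R1 + 2·R2
  [ 1  0  3 ]
  [ 0  1  1 ]
  [ 0  0  0 ]

[[1, 0, 3], [0, 1, 1], [0, 0, 0]]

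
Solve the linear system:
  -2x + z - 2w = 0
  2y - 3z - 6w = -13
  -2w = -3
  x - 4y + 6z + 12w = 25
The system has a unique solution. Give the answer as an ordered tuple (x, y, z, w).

Form the augmented matrix and row-reduce:
  [ -2   0   1  -2  |    0 ]
  [  0   2  -3  -6  |  -13 ]
  [  0   0   0  -2  |   -3 ]
  [  1  -4   6  12  |   25 ]
r1 ← -1/2·r1
r4 ← r4 − r1
r2 ← 1/2·r2
r4 ← r4 + 4·r2
r3 <-> r4
r3 ← 2·r3
r4 ← -1/2·r4
r3 ← r3 + 2·r4
r2 ← r2 + 3·r4
r1 ← r1 − r4
r2 ← r2 + 3/2·r3
r1 ← r1 + 1/2·r3
Reading off the last column: x = -1, y = -1/2, z = 1, w = 3/2.

(-1, -1/2, 1, 3/2)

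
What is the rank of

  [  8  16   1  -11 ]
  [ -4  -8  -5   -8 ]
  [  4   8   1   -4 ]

rank = 2

Multiply R1 by 1/8.
Add 4 times R1 to R2.
Subtract 4 times R1 from R3.
Multiply R2 by -2/9.
Subtract 1/2 times R2 from R3.
Subtract 1/8 times R2 from R1.
The reduced form has 2 nonzero rows.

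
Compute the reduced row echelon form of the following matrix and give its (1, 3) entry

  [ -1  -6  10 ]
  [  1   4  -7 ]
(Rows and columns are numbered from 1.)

Multiply ρ1 by -1.
  [ 1  6  -10 ]
  [ 1  4   -7 ]
Subtract ρ1 from ρ2.
  [ 1   6  -10 ]
  [ 0  -2    3 ]
Multiply ρ2 by -1/2.
  [ 1  6   -10 ]
  [ 0  1  -3/2 ]
Subtract 6 times ρ2 from ρ1.
  [ 1  0    -1 ]
  [ 0  1  -3/2 ]

-1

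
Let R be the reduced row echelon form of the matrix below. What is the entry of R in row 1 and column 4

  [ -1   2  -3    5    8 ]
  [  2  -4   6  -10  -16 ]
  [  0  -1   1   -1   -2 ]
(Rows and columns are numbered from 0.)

R1 → -1·R1
  [ 1  -2  3   -5   -8 ]
  [ 2  -4  6  -10  -16 ]
  [ 0  -1  1   -1   -2 ]
R2 → R2 − 2·R1
  [ 1  -2  3  -5  -8 ]
  [ 0   0  0   0   0 ]
  [ 0  -1  1  -1  -2 ]
R2 ↔ R3
  [ 1  -2  3  -5  -8 ]
  [ 0  -1  1  -1  -2 ]
  [ 0   0  0   0   0 ]
R2 → -1·R2
  [ 1  -2   3  -5  -8 ]
  [ 0   1  -1   1   2 ]
  [ 0   0   0   0   0 ]
R1 → R1 + 2·R2
  [ 1  0   1  -3  -4 ]
  [ 0  1  -1   1   2 ]
  [ 0  0   0   0   0 ]

2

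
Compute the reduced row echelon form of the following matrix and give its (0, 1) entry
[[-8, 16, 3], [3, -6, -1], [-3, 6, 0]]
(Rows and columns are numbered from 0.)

Multiply ρ1 by -1/8.
  [  1  -2  -3/8 ]
  [  3  -6    -1 ]
  [ -3   6     0 ]
Subtract 3 times ρ1 from ρ2.
  [  1  -2  -3/8 ]
  [  0   0   1/8 ]
  [ -3   6     0 ]
Add 3 times ρ1 to ρ3.
  [ 1  -2  -3/8 ]
  [ 0   0   1/8 ]
  [ 0   0  -9/8 ]
Multiply ρ2 by 8.
  [ 1  -2  -3/8 ]
  [ 0   0     1 ]
  [ 0   0  -9/8 ]
Add 9/8 times ρ2 to ρ3.
  [ 1  -2  -3/8 ]
  [ 0   0     1 ]
  [ 0   0     0 ]
Add 3/8 times ρ2 to ρ1.
  [ 1  -2  0 ]
  [ 0   0  1 ]
  [ 0   0  0 ]

-2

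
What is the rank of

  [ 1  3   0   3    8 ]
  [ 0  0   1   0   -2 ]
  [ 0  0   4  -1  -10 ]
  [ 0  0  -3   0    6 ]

rank = 3

ρ3 -> ρ3 − 4·ρ2
  [ 1  3   0   3   8 ]
  [ 0  0   1   0  -2 ]
  [ 0  0   0  -1  -2 ]
  [ 0  0  -3   0   6 ]
ρ4 -> ρ4 + 3·ρ2
  [ 1  3  0   3   8 ]
  [ 0  0  1   0  -2 ]
  [ 0  0  0  -1  -2 ]
  [ 0  0  0   0   0 ]
ρ3 -> -1·ρ3
  [ 1  3  0  3   8 ]
  [ 0  0  1  0  -2 ]
  [ 0  0  0  1   2 ]
  [ 0  0  0  0   0 ]
ρ1 -> ρ1 − 3·ρ3
  [ 1  3  0  0   2 ]
  [ 0  0  1  0  -2 ]
  [ 0  0  0  1   2 ]
  [ 0  0  0  0   0 ]
The reduced form has 3 nonzero rows.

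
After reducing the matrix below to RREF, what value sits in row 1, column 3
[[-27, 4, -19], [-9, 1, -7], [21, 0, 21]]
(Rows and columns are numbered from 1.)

ρ1 → -1/27·ρ1
  [  1  -4/27  19/27 ]
  [ -9      1     -7 ]
  [ 21      0     21 ]
ρ2 → ρ2 + 9·ρ1
  [  1  -4/27  19/27 ]
  [  0   -1/3   -2/3 ]
  [ 21      0     21 ]
ρ3 → ρ3 − 21·ρ1
  [ 1  -4/27  19/27 ]
  [ 0   -1/3   -2/3 ]
  [ 0   28/9   56/9 ]
ρ2 → -3·ρ2
  [ 1  -4/27  19/27 ]
  [ 0      1      2 ]
  [ 0   28/9   56/9 ]
ρ3 → ρ3 − 28/9·ρ2
  [ 1  -4/27  19/27 ]
  [ 0      1      2 ]
  [ 0      0      0 ]
ρ1 → ρ1 + 4/27·ρ2
  [ 1  0  1 ]
  [ 0  1  2 ]
  [ 0  0  0 ]

1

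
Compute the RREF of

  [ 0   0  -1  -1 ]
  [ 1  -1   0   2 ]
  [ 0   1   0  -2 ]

[[1, 0, 0, 0], [0, 1, 0, -2], [0, 0, 1, 1]]

Swap ρ1 and ρ2.
Swap ρ2 and ρ3.
Multiply ρ3 by -1.
Add ρ2 to ρ1.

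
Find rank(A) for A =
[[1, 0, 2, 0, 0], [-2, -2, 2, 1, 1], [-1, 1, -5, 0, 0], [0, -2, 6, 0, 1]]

rank = 4

r2 → r2 + 2·r1
  [  1   0   2  0  0 ]
  [  0  -2   6  1  1 ]
  [ -1   1  -5  0  0 ]
  [  0  -2   6  0  1 ]
r3 → r3 + r1
  [ 1   0   2  0  0 ]
  [ 0  -2   6  1  1 ]
  [ 0   1  -3  0  0 ]
  [ 0  -2   6  0  1 ]
r2 → -1/2·r2
  [ 1   0   2     0     0 ]
  [ 0   1  -3  -1/2  -1/2 ]
  [ 0   1  -3     0     0 ]
  [ 0  -2   6     0     1 ]
r3 → r3 − r2
  [ 1   0   2     0     0 ]
  [ 0   1  -3  -1/2  -1/2 ]
  [ 0   0   0   1/2   1/2 ]
  [ 0  -2   6     0     1 ]
r4 → r4 + 2·r2
  [ 1  0   2     0     0 ]
  [ 0  1  -3  -1/2  -1/2 ]
  [ 0  0   0   1/2   1/2 ]
  [ 0  0   0    -1     0 ]
r3 → 2·r3
  [ 1  0   2     0     0 ]
  [ 0  1  -3  -1/2  -1/2 ]
  [ 0  0   0     1     1 ]
  [ 0  0   0    -1     0 ]
r4 → r4 + r3
  [ 1  0   2     0     0 ]
  [ 0  1  -3  -1/2  -1/2 ]
  [ 0  0   0     1     1 ]
  [ 0  0   0     0     1 ]
r3 → r3 − r4
  [ 1  0   2     0     0 ]
  [ 0  1  -3  -1/2  -1/2 ]
  [ 0  0   0     1     0 ]
  [ 0  0   0     0     1 ]
r2 → r2 + 1/2·r4
  [ 1  0   2     0  0 ]
  [ 0  1  -3  -1/2  0 ]
  [ 0  0   0     1  0 ]
  [ 0  0   0     0  1 ]
r2 → r2 + 1/2·r3
  [ 1  0   2  0  0 ]
  [ 0  1  -3  0  0 ]
  [ 0  0   0  1  0 ]
  [ 0  0   0  0  1 ]
The reduced form has 4 nonzero rows.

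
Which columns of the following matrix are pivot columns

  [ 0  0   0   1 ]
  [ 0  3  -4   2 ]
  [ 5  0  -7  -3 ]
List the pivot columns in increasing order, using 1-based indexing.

r1 ↔ r3
  [ 5  0  -7  -3 ]
  [ 0  3  -4   2 ]
  [ 0  0   0   1 ]
r1 -> 1/5·r1
  [ 1  0  -7/5  -3/5 ]
  [ 0  3    -4     2 ]
  [ 0  0     0     1 ]
r2 -> 1/3·r2
  [ 1  0  -7/5  -3/5 ]
  [ 0  1  -4/3   2/3 ]
  [ 0  0     0     1 ]
r2 -> r2 − 2/3·r3
  [ 1  0  -7/5  -3/5 ]
  [ 0  1  -4/3     0 ]
  [ 0  0     0     1 ]
r1 -> r1 + 3/5·r3
  [ 1  0  -7/5  0 ]
  [ 0  1  -4/3  0 ]
  [ 0  0     0  1 ]
Pivot columns are the columns containing a leading 1.

1, 2, 4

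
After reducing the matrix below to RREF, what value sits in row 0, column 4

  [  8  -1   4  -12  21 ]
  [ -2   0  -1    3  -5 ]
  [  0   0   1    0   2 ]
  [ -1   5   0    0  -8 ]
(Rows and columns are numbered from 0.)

Multiply r1 by 1/8.
  [  1  -1/8  1/2  -3/2  21/8 ]
  [ -2     0   -1     3    -5 ]
  [  0     0    1     0     2 ]
  [ -1     5    0     0    -8 ]
Add 2 times r1 to r2.
  [  1  -1/8  1/2  -3/2  21/8 ]
  [  0  -1/4    0     0   1/4 ]
  [  0     0    1     0     2 ]
  [ -1     5    0     0    -8 ]
Add r1 to r4.
  [ 1  -1/8  1/2  -3/2   21/8 ]
  [ 0  -1/4    0     0    1/4 ]
  [ 0     0    1     0      2 ]
  [ 0  39/8  1/2  -3/2  -43/8 ]
Multiply r2 by -4.
  [ 1  -1/8  1/2  -3/2   21/8 ]
  [ 0     1    0     0     -1 ]
  [ 0     0    1     0      2 ]
  [ 0  39/8  1/2  -3/2  -43/8 ]
Subtract 39/8 times r2 from r4.
  [ 1  -1/8  1/2  -3/2  21/8 ]
  [ 0     1    0     0    -1 ]
  [ 0     0    1     0     2 ]
  [ 0     0  1/2  -3/2  -1/2 ]
Subtract 1/2 times r3 from r4.
  [ 1  -1/8  1/2  -3/2  21/8 ]
  [ 0     1    0     0    -1 ]
  [ 0     0    1     0     2 ]
  [ 0     0    0  -3/2  -3/2 ]
Multiply r4 by -2/3.
  [ 1  -1/8  1/2  -3/2  21/8 ]
  [ 0     1    0     0    -1 ]
  [ 0     0    1     0     2 ]
  [ 0     0    0     1     1 ]
Add 3/2 times r4 to r1.
  [ 1  -1/8  1/2  0  33/8 ]
  [ 0     1    0  0    -1 ]
  [ 0     0    1  0     2 ]
  [ 0     0    0  1     1 ]
Subtract 1/2 times r3 from r1.
  [ 1  -1/8  0  0  25/8 ]
  [ 0     1  0  0    -1 ]
  [ 0     0  1  0     2 ]
  [ 0     0  0  1     1 ]
Add 1/8 times r2 to r1.
  [ 1  0  0  0   3 ]
  [ 0  1  0  0  -1 ]
  [ 0  0  1  0   2 ]
  [ 0  0  0  1   1 ]

3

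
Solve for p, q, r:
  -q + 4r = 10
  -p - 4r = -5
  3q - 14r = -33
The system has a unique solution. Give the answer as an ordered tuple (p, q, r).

(-1, -4, 3/2)

Form the augmented matrix and row-reduce:
  [  0  -1    4  |   10 ]
  [ -1   0   -4  |   -5 ]
  [  0   3  -14  |  -33 ]
R1 ↔ R2
R1 ← -1·R1
R2 ← -1·R2
R3 ← R3 − 3·R2
R3 ← -1/2·R3
R2 ← R2 + 4·R3
R1 ← R1 − 4·R3
Reading off the last column: p = -1, q = -4, r = 3/2.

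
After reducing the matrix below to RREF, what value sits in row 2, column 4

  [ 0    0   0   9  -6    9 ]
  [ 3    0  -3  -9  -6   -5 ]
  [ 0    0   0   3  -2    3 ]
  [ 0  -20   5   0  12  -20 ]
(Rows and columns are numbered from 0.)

-2/3

R1 <-> R2
  [ 3    0  -3  -9  -6   -5 ]
  [ 0    0   0   9  -6    9 ]
  [ 0    0   0   3  -2    3 ]
  [ 0  -20   5   0  12  -20 ]
R1 → 1/3·R1
  [ 1    0  -1  -3  -2  -5/3 ]
  [ 0    0   0   9  -6     9 ]
  [ 0    0   0   3  -2     3 ]
  [ 0  -20   5   0  12   -20 ]
R2 <-> R4
  [ 1    0  -1  -3  -2  -5/3 ]
  [ 0  -20   5   0  12   -20 ]
  [ 0    0   0   3  -2     3 ]
  [ 0    0   0   9  -6     9 ]
R2 → -1/20·R2
  [ 1  0    -1  -3    -2  -5/3 ]
  [ 0  1  -1/4   0  -3/5     1 ]
  [ 0  0     0   3    -2     3 ]
  [ 0  0     0   9    -6     9 ]
R3 → 1/3·R3
  [ 1  0    -1  -3    -2  -5/3 ]
  [ 0  1  -1/4   0  -3/5     1 ]
  [ 0  0     0   1  -2/3     1 ]
  [ 0  0     0   9    -6     9 ]
R4 → R4 − 9·R3
  [ 1  0    -1  -3    -2  -5/3 ]
  [ 0  1  -1/4   0  -3/5     1 ]
  [ 0  0     0   1  -2/3     1 ]
  [ 0  0     0   0     0     0 ]
R1 → R1 + 3·R3
  [ 1  0    -1  0    -4  4/3 ]
  [ 0  1  -1/4  0  -3/5    1 ]
  [ 0  0     0  1  -2/3    1 ]
  [ 0  0     0  0     0    0 ]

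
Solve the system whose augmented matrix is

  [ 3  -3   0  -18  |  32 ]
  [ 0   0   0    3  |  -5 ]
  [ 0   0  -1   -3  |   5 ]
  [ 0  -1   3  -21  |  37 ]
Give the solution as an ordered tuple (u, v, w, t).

Multiply r1 by 1/3.
Swap r2 and r4.
Multiply r2 by -1.
Multiply r3 by -1.
Multiply r4 by 1/3.
Subtract 3 times r4 from r3.
Subtract 21 times r4 from r2.
Add 6 times r4 to r1.
Add 3 times r3 to r2.
Add r2 to r1.
Reading off the last column: u = -4/3, v = -2, w = 0, t = -5/3.

(-4/3, -2, 0, -5/3)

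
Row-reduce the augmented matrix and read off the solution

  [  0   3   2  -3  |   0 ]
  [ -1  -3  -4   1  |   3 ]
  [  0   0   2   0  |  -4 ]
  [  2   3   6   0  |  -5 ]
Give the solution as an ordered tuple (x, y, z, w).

R1 ↔ R2
  [ -1  -3  -4   1  |   3 ]
  [  0   3   2  -3  |   0 ]
  [  0   0   2   0  |  -4 ]
  [  2   3   6   0  |  -5 ]
R1 := -1·R1
  [ 1  3  4  -1  |  -3 ]
  [ 0  3  2  -3  |   0 ]
  [ 0  0  2   0  |  -4 ]
  [ 2  3  6   0  |  -5 ]
R4 := R4 − 2·R1
  [ 1   3   4  -1  |  -3 ]
  [ 0   3   2  -3  |   0 ]
  [ 0   0   2   0  |  -4 ]
  [ 0  -3  -2   2  |   1 ]
R2 := 1/3·R2
  [ 1   3    4  -1  |  -3 ]
  [ 0   1  2/3  -1  |   0 ]
  [ 0   0    2   0  |  -4 ]
  [ 0  -3   -2   2  |   1 ]
R4 := R4 + 3·R2
  [ 1  3    4  -1  |  -3 ]
  [ 0  1  2/3  -1  |   0 ]
  [ 0  0    2   0  |  -4 ]
  [ 0  0    0  -1  |   1 ]
R3 := 1/2·R3
  [ 1  3    4  -1  |  -3 ]
  [ 0  1  2/3  -1  |   0 ]
  [ 0  0    1   0  |  -2 ]
  [ 0  0    0  -1  |   1 ]
R4 := -1·R4
  [ 1  3    4  -1  |  -3 ]
  [ 0  1  2/3  -1  |   0 ]
  [ 0  0    1   0  |  -2 ]
  [ 0  0    0   1  |  -1 ]
R2 := R2 + R4
  [ 1  3    4  -1  |  -3 ]
  [ 0  1  2/3   0  |  -1 ]
  [ 0  0    1   0  |  -2 ]
  [ 0  0    0   1  |  -1 ]
R1 := R1 + R4
  [ 1  3    4  0  |  -4 ]
  [ 0  1  2/3  0  |  -1 ]
  [ 0  0    1  0  |  -2 ]
  [ 0  0    0  1  |  -1 ]
R2 := R2 − 2/3·R3
  [ 1  3  4  0  |   -4 ]
  [ 0  1  0  0  |  1/3 ]
  [ 0  0  1  0  |   -2 ]
  [ 0  0  0  1  |   -1 ]
R1 := R1 − 4·R3
  [ 1  3  0  0  |    4 ]
  [ 0  1  0  0  |  1/3 ]
  [ 0  0  1  0  |   -2 ]
  [ 0  0  0  1  |   -1 ]
R1 := R1 − 3·R2
  [ 1  0  0  0  |    3 ]
  [ 0  1  0  0  |  1/3 ]
  [ 0  0  1  0  |   -2 ]
  [ 0  0  0  1  |   -1 ]
Reading off the last column: x = 3, y = 1/3, z = -2, w = -1.

(3, 1/3, -2, -1)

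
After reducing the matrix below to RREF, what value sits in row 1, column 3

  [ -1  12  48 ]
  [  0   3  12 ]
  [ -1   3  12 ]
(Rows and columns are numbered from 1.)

0

ρ1 := -1·ρ1
  [  1  -12  -48 ]
  [  0    3   12 ]
  [ -1    3   12 ]
ρ3 := ρ3 + ρ1
  [ 1  -12  -48 ]
  [ 0    3   12 ]
  [ 0   -9  -36 ]
ρ2 := 1/3·ρ2
  [ 1  -12  -48 ]
  [ 0    1    4 ]
  [ 0   -9  -36 ]
ρ3 := ρ3 + 9·ρ2
  [ 1  -12  -48 ]
  [ 0    1    4 ]
  [ 0    0    0 ]
ρ1 := ρ1 + 12·ρ2
  [ 1  0  0 ]
  [ 0  1  4 ]
  [ 0  0  0 ]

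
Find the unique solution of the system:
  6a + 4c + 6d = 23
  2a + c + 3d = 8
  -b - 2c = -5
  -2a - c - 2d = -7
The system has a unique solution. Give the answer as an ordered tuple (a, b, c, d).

(3/2, 1, 2, 1)

Form the augmented matrix and row-reduce:
  [  6   0   4   6  |  23 ]
  [  2   0   1   3  |   8 ]
  [  0  -1  -2   0  |  -5 ]
  [ -2   0  -1  -2  |  -7 ]
Multiply R1 by 1/6.
  [  1   0  2/3   1  |  23/6 ]
  [  2   0    1   3  |     8 ]
  [  0  -1   -2   0  |    -5 ]
  [ -2   0   -1  -2  |    -7 ]
Subtract 2 times R1 from R2.
  [  1   0   2/3   1  |  23/6 ]
  [  0   0  -1/3   1  |   1/3 ]
  [  0  -1    -2   0  |    -5 ]
  [ -2   0    -1  -2  |    -7 ]
Add 2 times R1 to R4.
  [ 1   0   2/3  1  |  23/6 ]
  [ 0   0  -1/3  1  |   1/3 ]
  [ 0  -1    -2  0  |    -5 ]
  [ 0   0   1/3  0  |   2/3 ]
Swap R2 and R3.
  [ 1   0   2/3  1  |  23/6 ]
  [ 0  -1    -2  0  |    -5 ]
  [ 0   0  -1/3  1  |   1/3 ]
  [ 0   0   1/3  0  |   2/3 ]
Multiply R2 by -1.
  [ 1  0   2/3  1  |  23/6 ]
  [ 0  1     2  0  |     5 ]
  [ 0  0  -1/3  1  |   1/3 ]
  [ 0  0   1/3  0  |   2/3 ]
Multiply R3 by -3.
  [ 1  0  2/3   1  |  23/6 ]
  [ 0  1    2   0  |     5 ]
  [ 0  0    1  -3  |    -1 ]
  [ 0  0  1/3   0  |   2/3 ]
Subtract 1/3 times R3 from R4.
  [ 1  0  2/3   1  |  23/6 ]
  [ 0  1    2   0  |     5 ]
  [ 0  0    1  -3  |    -1 ]
  [ 0  0    0   1  |     1 ]
Add 3 times R4 to R3.
  [ 1  0  2/3  1  |  23/6 ]
  [ 0  1    2  0  |     5 ]
  [ 0  0    1  0  |     2 ]
  [ 0  0    0  1  |     1 ]
Subtract R4 from R1.
  [ 1  0  2/3  0  |  17/6 ]
  [ 0  1    2  0  |     5 ]
  [ 0  0    1  0  |     2 ]
  [ 0  0    0  1  |     1 ]
Subtract 2 times R3 from R2.
  [ 1  0  2/3  0  |  17/6 ]
  [ 0  1    0  0  |     1 ]
  [ 0  0    1  0  |     2 ]
  [ 0  0    0  1  |     1 ]
Subtract 2/3 times R3 from R1.
  [ 1  0  0  0  |  3/2 ]
  [ 0  1  0  0  |    1 ]
  [ 0  0  1  0  |    2 ]
  [ 0  0  0  1  |    1 ]
Reading off the last column: a = 3/2, b = 1, c = 2, d = 1.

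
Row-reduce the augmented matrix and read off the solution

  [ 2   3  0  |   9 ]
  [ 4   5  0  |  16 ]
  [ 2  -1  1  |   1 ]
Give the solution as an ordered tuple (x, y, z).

(3/2, 2, 0)

r1 → 1/2·r1
  [ 1  3/2  0  |  9/2 ]
  [ 4    5  0  |   16 ]
  [ 2   -1  1  |    1 ]
r2 → r2 − 4·r1
  [ 1  3/2  0  |  9/2 ]
  [ 0   -1  0  |   -2 ]
  [ 2   -1  1  |    1 ]
r3 → r3 − 2·r1
  [ 1  3/2  0  |  9/2 ]
  [ 0   -1  0  |   -2 ]
  [ 0   -4  1  |   -8 ]
r2 → -1·r2
  [ 1  3/2  0  |  9/2 ]
  [ 0    1  0  |    2 ]
  [ 0   -4  1  |   -8 ]
r3 → r3 + 4·r2
  [ 1  3/2  0  |  9/2 ]
  [ 0    1  0  |    2 ]
  [ 0    0  1  |    0 ]
r1 → r1 − 3/2·r2
  [ 1  0  0  |  3/2 ]
  [ 0  1  0  |    2 ]
  [ 0  0  1  |    0 ]
Reading off the last column: x = 3/2, y = 2, z = 0.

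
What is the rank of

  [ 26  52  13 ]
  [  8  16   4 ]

ρ1 ← 1/26·ρ1
  [ 1   2  1/2 ]
  [ 8  16    4 ]
ρ2 ← ρ2 − 8·ρ1
  [ 1  2  1/2 ]
  [ 0  0    0 ]
The reduced form has 1 nonzero row.

rank = 1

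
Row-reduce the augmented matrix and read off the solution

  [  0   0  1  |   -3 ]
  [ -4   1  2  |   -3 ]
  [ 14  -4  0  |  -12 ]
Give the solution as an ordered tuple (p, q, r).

ρ1 ↔ ρ2
  [ -4   1  2  |   -3 ]
  [  0   0  1  |   -3 ]
  [ 14  -4  0  |  -12 ]
ρ1 := -1/4·ρ1
  [  1  -1/4  -1/2  |  3/4 ]
  [  0     0     1  |   -3 ]
  [ 14    -4     0  |  -12 ]
ρ3 := ρ3 − 14·ρ1
  [ 1  -1/4  -1/2  |    3/4 ]
  [ 0     0     1  |     -3 ]
  [ 0  -1/2     7  |  -45/2 ]
ρ2 ↔ ρ3
  [ 1  -1/4  -1/2  |    3/4 ]
  [ 0  -1/2     7  |  -45/2 ]
  [ 0     0     1  |     -3 ]
ρ2 := -2·ρ2
  [ 1  -1/4  -1/2  |  3/4 ]
  [ 0     1   -14  |   45 ]
  [ 0     0     1  |   -3 ]
ρ2 := ρ2 + 14·ρ3
  [ 1  -1/4  -1/2  |  3/4 ]
  [ 0     1     0  |    3 ]
  [ 0     0     1  |   -3 ]
ρ1 := ρ1 + 1/2·ρ3
  [ 1  -1/4  0  |  -3/4 ]
  [ 0     1  0  |     3 ]
  [ 0     0  1  |    -3 ]
ρ1 := ρ1 + 1/4·ρ2
  [ 1  0  0  |   0 ]
  [ 0  1  0  |   3 ]
  [ 0  0  1  |  -3 ]
Reading off the last column: p = 0, q = 3, r = -3.

(0, 3, -3)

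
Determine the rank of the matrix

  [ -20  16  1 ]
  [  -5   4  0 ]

rank = 2

r1 ← -1/20·r1
  [  1  -4/5  -1/20 ]
  [ -5     4      0 ]
r2 ← r2 + 5·r1
  [ 1  -4/5  -1/20 ]
  [ 0     0   -1/4 ]
r2 ← -4·r2
  [ 1  -4/5  -1/20 ]
  [ 0     0      1 ]
r1 ← r1 + 1/20·r2
  [ 1  -4/5  0 ]
  [ 0     0  1 ]
The reduced form has 2 nonzero rows.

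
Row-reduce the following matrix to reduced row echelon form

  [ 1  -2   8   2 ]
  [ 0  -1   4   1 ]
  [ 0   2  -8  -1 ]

[[1, 0, 0, 0], [0, 1, -4, 0], [0, 0, 0, 1]]

R2 → -1·R2
  [ 1  -2   8   2 ]
  [ 0   1  -4  -1 ]
  [ 0   2  -8  -1 ]
R3 → R3 − 2·R2
  [ 1  -2   8   2 ]
  [ 0   1  -4  -1 ]
  [ 0   0   0   1 ]
R2 → R2 + R3
  [ 1  -2   8  2 ]
  [ 0   1  -4  0 ]
  [ 0   0   0  1 ]
R1 → R1 − 2·R3
  [ 1  -2   8  0 ]
  [ 0   1  -4  0 ]
  [ 0   0   0  1 ]
R1 → R1 + 2·R2
  [ 1  0   0  0 ]
  [ 0  1  -4  0 ]
  [ 0  0   0  1 ]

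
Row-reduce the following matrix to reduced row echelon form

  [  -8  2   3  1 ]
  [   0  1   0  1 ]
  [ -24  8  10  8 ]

r1 → -1/8·r1
  [   1  -1/4  -3/8  -1/8 ]
  [   0     1     0     1 ]
  [ -24     8    10     8 ]
r3 → r3 + 24·r1
  [ 1  -1/4  -3/8  -1/8 ]
  [ 0     1     0     1 ]
  [ 0     2     1     5 ]
r3 → r3 − 2·r2
  [ 1  -1/4  -3/8  -1/8 ]
  [ 0     1     0     1 ]
  [ 0     0     1     3 ]
r1 → r1 + 3/8·r3
  [ 1  -1/4  0  1 ]
  [ 0     1  0  1 ]
  [ 0     0  1  3 ]
r1 → r1 + 1/4·r2
  [ 1  0  0  5/4 ]
  [ 0  1  0    1 ]
  [ 0  0  1    3 ]

[[1, 0, 0, 5/4], [0, 1, 0, 1], [0, 0, 1, 3]]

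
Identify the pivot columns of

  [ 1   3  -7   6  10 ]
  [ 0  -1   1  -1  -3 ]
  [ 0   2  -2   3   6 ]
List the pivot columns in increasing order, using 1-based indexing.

r2 → -1·r2
  [ 1  3  -7  6  10 ]
  [ 0  1  -1  1   3 ]
  [ 0  2  -2  3   6 ]
r3 → r3 − 2·r2
  [ 1  3  -7  6  10 ]
  [ 0  1  -1  1   3 ]
  [ 0  0   0  1   0 ]
r2 → r2 − r3
  [ 1  3  -7  6  10 ]
  [ 0  1  -1  0   3 ]
  [ 0  0   0  1   0 ]
r1 → r1 − 6·r3
  [ 1  3  -7  0  10 ]
  [ 0  1  -1  0   3 ]
  [ 0  0   0  1   0 ]
r1 → r1 − 3·r2
  [ 1  0  -4  0  1 ]
  [ 0  1  -1  0  3 ]
  [ 0  0   0  1  0 ]
Pivot columns are the columns containing a leading 1.

1, 2, 4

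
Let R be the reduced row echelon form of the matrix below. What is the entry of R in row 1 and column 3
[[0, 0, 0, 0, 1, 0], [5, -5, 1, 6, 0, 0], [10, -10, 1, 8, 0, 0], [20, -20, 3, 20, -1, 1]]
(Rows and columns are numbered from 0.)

R1 ↔ R2
  [  5   -5  1   6   0  0 ]
  [  0    0  0   0   1  0 ]
  [ 10  -10  1   8   0  0 ]
  [ 20  -20  3  20  -1  1 ]
R1 ← 1/5·R1
  [  1   -1  1/5  6/5   0  0 ]
  [  0    0    0    0   1  0 ]
  [ 10  -10    1    8   0  0 ]
  [ 20  -20    3   20  -1  1 ]
R3 ← R3 − 10·R1
  [  1   -1  1/5  6/5   0  0 ]
  [  0    0    0    0   1  0 ]
  [  0    0   -1   -4   0  0 ]
  [ 20  -20    3   20  -1  1 ]
R4 ← R4 − 20·R1
  [ 1  -1  1/5  6/5   0  0 ]
  [ 0   0    0    0   1  0 ]
  [ 0   0   -1   -4   0  0 ]
  [ 0   0   -1   -4  -1  1 ]
R2 ↔ R3
  [ 1  -1  1/5  6/5   0  0 ]
  [ 0   0   -1   -4   0  0 ]
  [ 0   0    0    0   1  0 ]
  [ 0   0   -1   -4  -1  1 ]
R2 ← -1·R2
  [ 1  -1  1/5  6/5   0  0 ]
  [ 0   0    1    4   0  0 ]
  [ 0   0    0    0   1  0 ]
  [ 0   0   -1   -4  -1  1 ]
R4 ← R4 + R2
  [ 1  -1  1/5  6/5   0  0 ]
  [ 0   0    1    4   0  0 ]
  [ 0   0    0    0   1  0 ]
  [ 0   0    0    0  -1  1 ]
R4 ← R4 + R3
  [ 1  -1  1/5  6/5  0  0 ]
  [ 0   0    1    4  0  0 ]
  [ 0   0    0    0  1  0 ]
  [ 0   0    0    0  0  1 ]
R1 ← R1 − 1/5·R2
  [ 1  -1  0  2/5  0  0 ]
  [ 0   0  1    4  0  0 ]
  [ 0   0  0    0  1  0 ]
  [ 0   0  0    0  0  1 ]

4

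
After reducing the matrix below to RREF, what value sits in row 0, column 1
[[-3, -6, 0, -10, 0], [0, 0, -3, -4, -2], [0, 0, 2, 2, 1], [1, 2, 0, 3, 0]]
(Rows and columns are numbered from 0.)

R1 ← -1/3·R1
  [ 1  2   0  10/3   0 ]
  [ 0  0  -3    -4  -2 ]
  [ 0  0   2     2   1 ]
  [ 1  2   0     3   0 ]
R4 ← R4 − R1
  [ 1  2   0  10/3   0 ]
  [ 0  0  -3    -4  -2 ]
  [ 0  0   2     2   1 ]
  [ 0  0   0  -1/3   0 ]
R2 ← -1/3·R2
  [ 1  2  0  10/3    0 ]
  [ 0  0  1   4/3  2/3 ]
  [ 0  0  2     2    1 ]
  [ 0  0  0  -1/3    0 ]
R3 ← R3 − 2·R2
  [ 1  2  0  10/3     0 ]
  [ 0  0  1   4/3   2/3 ]
  [ 0  0  0  -2/3  -1/3 ]
  [ 0  0  0  -1/3     0 ]
R3 ← -3/2·R3
  [ 1  2  0  10/3    0 ]
  [ 0  0  1   4/3  2/3 ]
  [ 0  0  0     1  1/2 ]
  [ 0  0  0  -1/3    0 ]
R4 ← R4 + 1/3·R3
  [ 1  2  0  10/3    0 ]
  [ 0  0  1   4/3  2/3 ]
  [ 0  0  0     1  1/2 ]
  [ 0  0  0     0  1/6 ]
R4 ← 6·R4
  [ 1  2  0  10/3    0 ]
  [ 0  0  1   4/3  2/3 ]
  [ 0  0  0     1  1/2 ]
  [ 0  0  0     0    1 ]
R3 ← R3 − 1/2·R4
  [ 1  2  0  10/3    0 ]
  [ 0  0  1   4/3  2/3 ]
  [ 0  0  0     1    0 ]
  [ 0  0  0     0    1 ]
R2 ← R2 − 2/3·R4
  [ 1  2  0  10/3  0 ]
  [ 0  0  1   4/3  0 ]
  [ 0  0  0     1  0 ]
  [ 0  0  0     0  1 ]
R2 ← R2 − 4/3·R3
  [ 1  2  0  10/3  0 ]
  [ 0  0  1     0  0 ]
  [ 0  0  0     1  0 ]
  [ 0  0  0     0  1 ]
R1 ← R1 − 10/3·R3
  [ 1  2  0  0  0 ]
  [ 0  0  1  0  0 ]
  [ 0  0  0  1  0 ]
  [ 0  0  0  0  1 ]

2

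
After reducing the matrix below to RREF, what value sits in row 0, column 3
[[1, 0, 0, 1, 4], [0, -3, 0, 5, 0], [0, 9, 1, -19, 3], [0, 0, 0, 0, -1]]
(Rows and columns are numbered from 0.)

Multiply ρ2 by -1/3.
Subtract 9 times ρ2 from ρ3.
Multiply ρ4 by -1.
Subtract 3 times ρ4 from ρ3.
Subtract 4 times ρ4 from ρ1.

1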